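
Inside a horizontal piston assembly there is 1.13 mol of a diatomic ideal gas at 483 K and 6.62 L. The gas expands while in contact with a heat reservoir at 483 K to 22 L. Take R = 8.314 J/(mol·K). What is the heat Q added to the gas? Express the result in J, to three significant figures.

Q ≈ 5450 J

Isothermal ⇒ ΔU = 0, so Q = W = nRT ln(V₂/V₁).
Q = (1.13)(8.314)(483) ln(22/6.62) = 4538 × 1.201 = 5450 J.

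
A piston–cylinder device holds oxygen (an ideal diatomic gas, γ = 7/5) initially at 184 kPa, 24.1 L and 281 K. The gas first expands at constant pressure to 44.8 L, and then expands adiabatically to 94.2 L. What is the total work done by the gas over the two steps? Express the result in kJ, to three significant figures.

W_total ≈ 9.11 kJ

Step 1 (isobaric): W = PΔV = (184 kPa)(44.8 − 24.1 L) = 3809 J.
After step 1: P = 184 kPa, V = 44.8 L, T = 522.4 K.
Step 2 (adiabatic): W = (P₁V₁ − P₂V₂)/(γ−1) = (8243 − 6123)/0.4 = 5300 J.
W_total = 3809 + 5300 = 9109 J.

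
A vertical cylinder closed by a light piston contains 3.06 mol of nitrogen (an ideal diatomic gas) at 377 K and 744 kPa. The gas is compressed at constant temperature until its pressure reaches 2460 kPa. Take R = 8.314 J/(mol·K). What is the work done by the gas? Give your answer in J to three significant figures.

W ≈ -11500 J

Isothermal process: W = nRT ln(V₂/V₁) = nRT ln(P₁/P₂).
W = (3.06)(8.314)(377) × ln(744/2460)
  = 9591 × ln(0.3024) = 9591 × -1.196
W_by_gas = -11470 J.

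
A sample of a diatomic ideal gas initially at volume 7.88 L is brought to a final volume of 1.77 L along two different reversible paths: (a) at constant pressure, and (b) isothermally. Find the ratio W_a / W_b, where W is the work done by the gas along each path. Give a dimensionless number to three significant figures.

W_a / W_b ≈ 0.519

Path (a) isobaric: W = P₁(V₂ − V₁) → W_a/(P₁V₁) = -0.7754.
Path (b) isothermal: W = P₁V₁ ln(V₂/V₁) → W_b/(P₁V₁) = -1.493.
W_a / W_b = -0.7754 / -1.493 = 0.5192.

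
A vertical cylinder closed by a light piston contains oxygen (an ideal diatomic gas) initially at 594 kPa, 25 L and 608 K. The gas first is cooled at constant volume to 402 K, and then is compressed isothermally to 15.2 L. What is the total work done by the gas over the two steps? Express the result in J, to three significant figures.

W_total ≈ -4890 J

Step 1 (isochoric): W = 0 (constant volume).
After step 1: P = 392.7 kPa (V unchanged).
Step 2 (isothermal): W = P₁V₁ ln(V₂/V₁) = (9819) ln(15.2/25) = -4886 J.
W_total = 0 − 4886 = -4886 J.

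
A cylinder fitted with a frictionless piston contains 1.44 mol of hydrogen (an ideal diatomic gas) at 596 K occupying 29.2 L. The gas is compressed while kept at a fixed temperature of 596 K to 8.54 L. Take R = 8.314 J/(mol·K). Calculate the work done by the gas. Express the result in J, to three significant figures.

Isothermal: W = nRT ln(V₂/V₁).
W = (1.44)(8.314)(596) × ln(8.54/29.2)
  = 7135 × -1.229
W_by_gas = -8772 J.

W ≈ -8770 J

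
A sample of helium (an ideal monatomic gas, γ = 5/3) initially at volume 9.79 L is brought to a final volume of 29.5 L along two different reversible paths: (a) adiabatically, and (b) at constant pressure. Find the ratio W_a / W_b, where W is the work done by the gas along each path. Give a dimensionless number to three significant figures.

W_a / W_b ≈ 0.388

Path (a) adiabatic: W = P₁V₁(1 − (V₁/V₂)^(γ−1))/(γ−1) → W_a/(P₁V₁) = 0.781.
Path (b) isobaric: W = P₁(V₂ − V₁) → W_b/(P₁V₁) = 2.013.
W_a / W_b = 0.781 / 2.013 = 0.3879.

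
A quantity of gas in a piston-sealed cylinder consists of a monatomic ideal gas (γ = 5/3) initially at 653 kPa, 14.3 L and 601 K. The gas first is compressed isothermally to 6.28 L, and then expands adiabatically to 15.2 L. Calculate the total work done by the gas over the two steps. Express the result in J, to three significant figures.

W_total ≈ -1450 J

Step 1 (isothermal): W = P₁V₁ ln(V₂/V₁) = (9338) ln(6.28/14.3) = -7684 J.
After step 1: P = 1487 kPa, V = 6.28 L, T = 601 K.
Step 2 (adiabatic): W = (P₁V₁ − P₂V₂)/(γ−1) = (9338 − 5180)/0.667 = 6237 J.
W_total = -7684 + 6237 = -1447 J.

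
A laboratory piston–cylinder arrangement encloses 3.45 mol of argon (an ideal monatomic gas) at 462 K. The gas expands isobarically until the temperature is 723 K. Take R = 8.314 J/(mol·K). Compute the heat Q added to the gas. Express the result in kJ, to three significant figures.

Isobaric: W = nRΔT = (3.45)(8.314)(261) = 7486 J.
ΔU = nCᵥΔT with Cᵥ = 3R/2: ΔU = (3.45)(12.47)(261) = 11230 J.
Q = ΔU + W = 11230 + 7486 = 18716 J.

Q ≈ 18.7 kJ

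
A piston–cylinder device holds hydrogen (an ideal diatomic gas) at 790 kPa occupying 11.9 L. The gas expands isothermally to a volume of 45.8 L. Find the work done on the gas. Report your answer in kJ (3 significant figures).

Isothermal: W = nRT ln(V₂/V₁) = P₁V₁ ln(V₂/V₁).
P₁V₁ = (790 kPa)(11.9 L) = 9401 J.
W = 9401 × ln(45.8/11.9) = 9401 × 1.348
W_by_gas = 12670 J; work on gas = −W_by = -12670 J.

W ≈ -12.7 kJ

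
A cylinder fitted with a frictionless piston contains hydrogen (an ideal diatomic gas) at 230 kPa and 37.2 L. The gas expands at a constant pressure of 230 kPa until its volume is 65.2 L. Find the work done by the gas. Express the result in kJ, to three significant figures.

W ≈ 6.44 kJ

Isobaric: W = P ΔV.
W = (230 kPa)(65.2 − 37.2 L) = (230)(28) = 6440 J.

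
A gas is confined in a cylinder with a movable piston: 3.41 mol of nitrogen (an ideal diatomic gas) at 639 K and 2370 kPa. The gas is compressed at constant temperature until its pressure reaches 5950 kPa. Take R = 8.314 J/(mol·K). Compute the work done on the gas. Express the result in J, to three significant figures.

W ≈ 16700 J

Isothermal process: W = nRT ln(V₂/V₁) = nRT ln(P₁/P₂).
W = (3.41)(8.314)(639) × ln(2370/5950)
  = 18116 × ln(0.3983) = 18116 × -0.9205
W_by_gas = -16676 J; work on gas = −W_by = 16676 J.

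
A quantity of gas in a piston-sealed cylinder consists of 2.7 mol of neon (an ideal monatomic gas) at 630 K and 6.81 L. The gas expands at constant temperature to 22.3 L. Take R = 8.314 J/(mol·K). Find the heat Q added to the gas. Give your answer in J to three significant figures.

Q ≈ 16800 J

Isothermal ⇒ ΔU = 0, so Q = W = nRT ln(V₂/V₁).
Q = (2.7)(8.314)(630) ln(22.3/6.81) = 14142 × 1.186 = 16775 J.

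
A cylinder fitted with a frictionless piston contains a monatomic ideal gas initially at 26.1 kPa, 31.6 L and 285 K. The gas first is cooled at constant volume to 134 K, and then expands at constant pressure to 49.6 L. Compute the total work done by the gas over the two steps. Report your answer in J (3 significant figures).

W_total ≈ 221 J

Step 1 (isochoric): W = 0 (constant volume).
After step 1: P = 12.27 kPa (V unchanged).
Step 2 (isobaric): W = PΔV = (12.27 kPa)(49.6 − 31.6 L) = 220.9 J.
W_total = 0 + 220.9 = 220.9 J.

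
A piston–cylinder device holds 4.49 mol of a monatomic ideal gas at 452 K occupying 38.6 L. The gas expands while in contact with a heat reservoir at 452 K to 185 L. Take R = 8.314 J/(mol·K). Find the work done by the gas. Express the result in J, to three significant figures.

Isothermal: W = nRT ln(V₂/V₁).
W = (4.49)(8.314)(452) × ln(185/38.6)
  = 16873 × 1.567
W_by_gas = 26442 J.

W ≈ 26400 J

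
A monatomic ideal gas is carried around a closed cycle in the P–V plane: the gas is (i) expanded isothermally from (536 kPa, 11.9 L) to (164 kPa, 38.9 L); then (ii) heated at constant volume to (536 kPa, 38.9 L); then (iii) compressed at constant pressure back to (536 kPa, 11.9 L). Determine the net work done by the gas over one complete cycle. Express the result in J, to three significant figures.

W_net ≈ -6920 J

Leg (i): W = PᵢVᵢ ln(V_f/Vᵢ) = (6378) ln(38.9/11.9) = 7555 J.
Leg (ii): W = 0.
Leg (iii): W = PΔV = (536)(11.9 − 38.9) = -14472 J.
W_net = 7555 − 14472 = -6917 J.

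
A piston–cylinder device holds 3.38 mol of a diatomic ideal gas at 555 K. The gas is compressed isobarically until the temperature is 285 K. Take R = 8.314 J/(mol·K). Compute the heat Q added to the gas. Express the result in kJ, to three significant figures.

Isobaric: W = nRΔT = (3.38)(8.314)(-270) = -7587 J.
ΔU = nCᵥΔT with Cᵥ = 5R/2: ΔU = (3.38)(20.79)(-270) = -18968 J.
Q = ΔU + W = -18968 − 7587 = -26556 J.

Q ≈ -26.6 kJ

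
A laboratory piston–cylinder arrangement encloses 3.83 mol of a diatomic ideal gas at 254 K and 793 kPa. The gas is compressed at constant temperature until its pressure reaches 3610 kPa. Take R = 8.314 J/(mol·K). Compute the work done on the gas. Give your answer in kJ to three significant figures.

Isothermal process: W = nRT ln(V₂/V₁) = nRT ln(P₁/P₂).
W = (3.83)(8.314)(254) × ln(793/3610)
  = 8088 × ln(0.2197) = 8088 × -1.516
W_by_gas = -12259 J; work on gas = −W_by = 12259 J.

W ≈ 12.3 kJ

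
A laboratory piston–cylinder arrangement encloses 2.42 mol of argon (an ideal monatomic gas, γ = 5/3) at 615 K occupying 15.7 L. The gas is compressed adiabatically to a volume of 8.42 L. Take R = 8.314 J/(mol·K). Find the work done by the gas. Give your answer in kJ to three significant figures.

Adiabatic: TV^(γ−1) = const with γ = 5/3.
T₂ = T₁ (V₁/V₂)^(γ−1) = 615 × (15.7/8.42)^0.667 = 615 × 1.515 = 931.7 K.
W_by = nCᵥ(T₁ − T₂) = (2.42)(12.47)(615 − 931.7) = -9557 J.

W ≈ -9.56 kJ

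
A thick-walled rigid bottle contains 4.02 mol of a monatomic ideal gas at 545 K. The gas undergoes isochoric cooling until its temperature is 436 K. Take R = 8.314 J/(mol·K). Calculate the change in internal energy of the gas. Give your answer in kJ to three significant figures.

ΔU ≈ -5.46 kJ

Constant volume ⇒ W = 0, so Q = ΔU = nCᵥΔT with Cᵥ = 3R/2 = 12.47 J/(mol·K).
ΔU = (4.02)(12.47)(436 − 545) = -5465 J.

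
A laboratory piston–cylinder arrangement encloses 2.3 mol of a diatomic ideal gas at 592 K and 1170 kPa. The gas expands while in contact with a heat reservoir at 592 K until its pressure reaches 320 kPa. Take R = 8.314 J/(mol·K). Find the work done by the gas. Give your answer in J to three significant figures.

W ≈ 14700 J

Isothermal process: W = nRT ln(V₂/V₁) = nRT ln(P₁/P₂).
W = (2.3)(8.314)(592) × ln(1170/320)
  = 11320 × ln(3.656) = 11320 × 1.296
W_by_gas = 14676 J.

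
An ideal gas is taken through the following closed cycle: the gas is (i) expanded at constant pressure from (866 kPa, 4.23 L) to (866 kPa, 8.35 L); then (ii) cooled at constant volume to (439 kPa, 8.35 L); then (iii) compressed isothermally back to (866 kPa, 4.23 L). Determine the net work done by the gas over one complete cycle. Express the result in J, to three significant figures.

W_net ≈ 1080 J

Leg (i): W = PΔV = (866)(8.35 − 4.23) = 3568 J.
Leg (ii): W = 0.
Leg (iii): W = PᵢVᵢ ln(V_f/Vᵢ) = (3666) ln(4.23/8.35) = -2493 J.
W_net = 3568 − 2493 = 1075 J.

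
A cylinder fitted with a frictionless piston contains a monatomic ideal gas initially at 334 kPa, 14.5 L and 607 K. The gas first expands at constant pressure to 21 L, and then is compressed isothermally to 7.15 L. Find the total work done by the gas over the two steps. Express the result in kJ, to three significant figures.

Step 1 (isobaric): W = PΔV = (334 kPa)(21 − 14.5 L) = 2171 J.
After step 1: P = 334 kPa, V = 21 L, T = 879.1 K.
Step 2 (isothermal): W = P₁V₁ ln(V₂/V₁) = (7014) ln(7.15/21) = -7557 J.
W_total = 2171 − 7557 = -5386 J.

W_total ≈ -5.39 kJ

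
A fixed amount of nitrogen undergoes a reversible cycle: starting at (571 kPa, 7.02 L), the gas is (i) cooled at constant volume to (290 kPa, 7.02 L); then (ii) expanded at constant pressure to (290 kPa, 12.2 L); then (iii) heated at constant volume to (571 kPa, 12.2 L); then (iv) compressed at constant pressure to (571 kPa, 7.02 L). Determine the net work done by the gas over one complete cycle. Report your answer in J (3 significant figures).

Constant-volume legs do no work.
W(ii) = (290)(12.2 − 7.02) = 1502 J; W(iv) = (571)(7.02 − 12.2) = -2958 J.
W_net = 1502 − 2958 = -1456 J (the counter-clockwise enclosed area).

W_net ≈ -1460 J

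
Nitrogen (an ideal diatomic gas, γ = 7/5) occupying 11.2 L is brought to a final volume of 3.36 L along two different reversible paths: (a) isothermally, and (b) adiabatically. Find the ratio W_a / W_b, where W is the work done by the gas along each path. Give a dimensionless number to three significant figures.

W_a / W_b ≈ 0.778

Path (a) isothermal: W = P₁V₁ ln(V₂/V₁) → W_a/(P₁V₁) = -1.204.
Path (b) adiabatic: W = P₁V₁(1 − (V₁/V₂)^(γ−1))/(γ−1) → W_b/(P₁V₁) = -1.547.
W_a / W_b = -1.204 / -1.547 = 0.7785.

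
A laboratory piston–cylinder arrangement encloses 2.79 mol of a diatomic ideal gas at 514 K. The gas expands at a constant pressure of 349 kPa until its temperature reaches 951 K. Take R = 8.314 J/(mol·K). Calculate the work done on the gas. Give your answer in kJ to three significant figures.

W ≈ -10.1 kJ

Isobaric: W = P ΔV = nR ΔT.
W = (2.79)(8.314)(951 − 514) = 10137 J.
Work on gas = −W_by = -10137 J.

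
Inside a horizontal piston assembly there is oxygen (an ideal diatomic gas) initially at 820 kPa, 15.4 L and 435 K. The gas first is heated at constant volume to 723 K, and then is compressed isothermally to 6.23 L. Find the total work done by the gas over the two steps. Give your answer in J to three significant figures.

W_total ≈ -19000 J

Step 1 (isochoric): W = 0 (constant volume).
After step 1: P = 1363 kPa (V unchanged).
Step 2 (isothermal): W = P₁V₁ ln(V₂/V₁) = (20989) ln(6.23/15.4) = -18995 J.
W_total = 0 − 18995 = -18995 J.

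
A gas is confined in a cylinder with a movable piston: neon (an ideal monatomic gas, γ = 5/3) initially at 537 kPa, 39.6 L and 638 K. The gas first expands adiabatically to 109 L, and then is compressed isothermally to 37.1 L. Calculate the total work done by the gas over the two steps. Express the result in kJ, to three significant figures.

W_total ≈ 3.99 kJ

Step 1 (adiabatic): W = (P₁V₁ − P₂V₂)/(γ−1) = (21265 − 10827)/0.667 = 15657 J.
After step 1: P = 99.33 kPa, V = 109 L, T = 324.8 K.
Step 2 (isothermal): W = P₁V₁ ln(V₂/V₁) = (10827) ln(37.1/109) = -11669 J.
W_total = 15657 − 11669 = 3988 J.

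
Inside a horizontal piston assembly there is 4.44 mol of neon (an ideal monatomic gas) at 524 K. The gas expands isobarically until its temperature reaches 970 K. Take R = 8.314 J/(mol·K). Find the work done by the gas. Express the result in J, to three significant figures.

W ≈ 16500 J

Isobaric: W = P ΔV = nR ΔT.
W = (4.44)(8.314)(970 − 524) = 16464 J.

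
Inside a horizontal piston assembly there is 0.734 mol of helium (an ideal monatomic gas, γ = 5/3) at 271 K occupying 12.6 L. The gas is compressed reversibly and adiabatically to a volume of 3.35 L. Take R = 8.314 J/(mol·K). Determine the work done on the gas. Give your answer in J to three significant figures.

Adiabatic: TV^(γ−1) = const with γ = 5/3.
T₂ = T₁ (V₁/V₂)^(γ−1) = 271 × (12.6/3.35)^0.667 = 271 × 2.419 = 655.4 K.
W_by = nCᵥ(T₁ − T₂) = (0.734)(12.47)(271 − 655.4) = -3519 J.
Work on gas = −W_by = 3519 J.

W ≈ 3520 J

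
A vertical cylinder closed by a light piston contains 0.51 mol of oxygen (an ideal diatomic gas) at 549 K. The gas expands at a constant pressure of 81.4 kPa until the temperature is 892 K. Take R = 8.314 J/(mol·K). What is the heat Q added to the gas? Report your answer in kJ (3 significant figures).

Isobaric: W = nRΔT = (0.51)(8.314)(343) = 1454 J.
ΔU = nCᵥΔT with Cᵥ = 5R/2: ΔU = (0.51)(20.79)(343) = 3636 J.
Q = ΔU + W = 3636 + 1454 = 5090 J.

Q ≈ 5.09 kJ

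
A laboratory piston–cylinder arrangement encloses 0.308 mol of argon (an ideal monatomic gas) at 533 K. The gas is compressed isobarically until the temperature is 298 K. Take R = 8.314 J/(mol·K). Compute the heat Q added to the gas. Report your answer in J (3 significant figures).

Isobaric: W = nRΔT = (0.308)(8.314)(-235) = -601.8 J.
ΔU = nCᵥΔT with Cᵥ = 3R/2: ΔU = (0.308)(12.47)(-235) = -902.7 J.
Q = ΔU + W = -902.7 − 601.8 = -1504 J.

Q ≈ -1500 J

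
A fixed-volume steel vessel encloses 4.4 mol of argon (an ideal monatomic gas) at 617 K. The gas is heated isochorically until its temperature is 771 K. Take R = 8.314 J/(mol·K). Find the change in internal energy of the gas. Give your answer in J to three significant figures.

ΔU ≈ 8450 J

Constant volume ⇒ W = 0, so Q = ΔU = nCᵥΔT with Cᵥ = 3R/2 = 12.47 J/(mol·K).
ΔU = (4.4)(12.47)(771 − 617) = 8450 J.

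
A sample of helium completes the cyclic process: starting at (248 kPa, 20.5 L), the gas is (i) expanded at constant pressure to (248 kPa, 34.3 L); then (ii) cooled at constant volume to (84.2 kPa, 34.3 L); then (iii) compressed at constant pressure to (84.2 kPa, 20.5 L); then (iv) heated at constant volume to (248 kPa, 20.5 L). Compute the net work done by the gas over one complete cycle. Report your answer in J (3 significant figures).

W_net ≈ 2260 J

Constant-volume legs do no work.
W(i) = (248)(34.3 − 20.5) = 3422 J; W(iii) = (84.2)(20.5 − 34.3) = -1162 J.
W_net = 3422 − 1162 = 2260 J (the clockwise enclosed area).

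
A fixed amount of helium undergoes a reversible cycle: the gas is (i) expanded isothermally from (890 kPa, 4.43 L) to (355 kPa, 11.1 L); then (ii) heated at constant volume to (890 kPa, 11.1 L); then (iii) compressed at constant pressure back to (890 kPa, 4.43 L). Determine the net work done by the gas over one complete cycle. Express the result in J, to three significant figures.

Leg (i): W = PᵢVᵢ ln(V_f/Vᵢ) = (3943) ln(11.1/4.43) = 3622 J.
Leg (ii): W = 0.
Leg (iii): W = PΔV = (890)(4.43 − 11.1) = -5936 J.
W_net = 3622 − 5936 = -2315 J.

W_net ≈ -2310 J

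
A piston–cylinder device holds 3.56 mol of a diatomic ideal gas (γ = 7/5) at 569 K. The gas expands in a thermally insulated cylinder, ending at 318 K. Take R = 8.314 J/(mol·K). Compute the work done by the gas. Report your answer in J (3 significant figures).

W ≈ 18600 J

Adiabatic ⇒ Q = 0, so W_by = −ΔU = nCᵥ(T₁ − T₂).
Cᵥ = 5R/2 = 20.79 J/(mol·K).
W = (3.56)(20.79)(569 − 318) = 18573 J.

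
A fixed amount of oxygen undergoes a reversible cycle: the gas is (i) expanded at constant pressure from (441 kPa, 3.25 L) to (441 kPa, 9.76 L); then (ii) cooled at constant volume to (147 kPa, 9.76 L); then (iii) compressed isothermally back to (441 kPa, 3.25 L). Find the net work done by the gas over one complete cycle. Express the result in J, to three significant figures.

W_net ≈ 1290 J

Leg (i): W = PΔV = (441)(9.76 − 3.25) = 2871 J.
Leg (ii): W = 0.
Leg (iii): W = PᵢVᵢ ln(V_f/Vᵢ) = (1435) ln(3.25/9.76) = -1578 J.
W_net = 2871 − 1578 = 1293 J.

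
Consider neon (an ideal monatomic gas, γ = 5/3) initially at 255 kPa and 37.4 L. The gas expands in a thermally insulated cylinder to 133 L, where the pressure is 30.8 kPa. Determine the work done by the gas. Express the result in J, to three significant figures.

W ≈ 8160 J

Adiabatic: W = (P₁V₁ − P₂V₂)/(γ − 1) with γ = 5/3.
P₁V₁ = 9537 J, P₂V₂ = 4096 J.
W = (9537 − 4096) / 0.6667 = 8161 J.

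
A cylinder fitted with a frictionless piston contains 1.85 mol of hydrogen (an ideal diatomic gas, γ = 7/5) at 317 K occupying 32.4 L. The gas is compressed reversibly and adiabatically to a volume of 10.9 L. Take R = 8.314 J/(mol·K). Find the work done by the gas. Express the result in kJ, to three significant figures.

W ≈ -6.66 kJ

Adiabatic: TV^(γ−1) = const with γ = 7/5.
T₂ = T₁ (V₁/V₂)^(γ−1) = 317 × (32.4/10.9)^0.4 = 317 × 1.546 = 490.1 K.
W_by = nCᵥ(T₁ − T₂) = (1.85)(20.79)(317 − 490.1) = -6657 J.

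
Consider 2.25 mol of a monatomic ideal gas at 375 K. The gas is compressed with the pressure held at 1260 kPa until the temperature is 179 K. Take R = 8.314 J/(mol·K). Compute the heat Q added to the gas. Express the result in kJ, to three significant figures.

Isobaric: W = nRΔT = (2.25)(8.314)(-196) = -3666 J.
ΔU = nCᵥΔT with Cᵥ = 3R/2: ΔU = (2.25)(12.47)(-196) = -5500 J.
Q = ΔU + W = -5500 − 3666 = -9166 J.

Q ≈ -9.17 kJ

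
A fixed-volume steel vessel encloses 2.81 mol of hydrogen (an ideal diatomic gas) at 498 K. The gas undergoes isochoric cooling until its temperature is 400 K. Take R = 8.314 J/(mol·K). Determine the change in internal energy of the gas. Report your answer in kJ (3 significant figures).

Constant volume ⇒ W = 0, so Q = ΔU = nCᵥΔT with Cᵥ = 5R/2 = 20.79 J/(mol·K).
ΔU = (2.81)(20.79)(400 − 498) = -5724 J.

ΔU ≈ -5.72 kJ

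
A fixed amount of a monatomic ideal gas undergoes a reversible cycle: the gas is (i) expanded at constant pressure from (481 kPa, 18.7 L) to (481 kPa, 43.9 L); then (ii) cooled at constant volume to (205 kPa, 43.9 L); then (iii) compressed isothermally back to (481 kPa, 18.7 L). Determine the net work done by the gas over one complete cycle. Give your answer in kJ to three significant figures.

W_net ≈ 4.44 kJ

Leg (i): W = PΔV = (481)(43.9 − 18.7) = 12121 J.
Leg (ii): W = 0.
Leg (iii): W = PᵢVᵢ ln(V_f/Vᵢ) = (9000) ln(18.7/43.9) = -7680 J.
W_net = 12121 − 7680 = 4441 J.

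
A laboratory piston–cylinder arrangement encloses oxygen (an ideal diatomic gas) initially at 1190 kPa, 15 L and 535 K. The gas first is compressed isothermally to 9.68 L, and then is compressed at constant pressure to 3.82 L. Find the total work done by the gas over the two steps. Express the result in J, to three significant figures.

W_total ≈ -18600 J

Step 1 (isothermal): W = P₁V₁ ln(V₂/V₁) = (17850) ln(9.68/15) = -7818 J.
After step 1: P = 1844 kPa, V = 9.68 L, T = 535 K.
Step 2 (isobaric): W = PΔV = (1844 kPa)(3.82 − 9.68 L) = -10806 J.
W_total = -7818 − 10806 = -18624 J.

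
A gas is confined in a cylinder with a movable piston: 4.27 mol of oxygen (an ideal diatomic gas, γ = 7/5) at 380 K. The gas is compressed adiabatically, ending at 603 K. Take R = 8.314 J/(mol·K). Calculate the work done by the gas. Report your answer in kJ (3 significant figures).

Adiabatic ⇒ Q = 0, so W_by = −ΔU = nCᵥ(T₁ − T₂).
Cᵥ = 5R/2 = 20.79 J/(mol·K).
W = (4.27)(20.79)(380 − 603) = -19792 J.

W ≈ -19.8 kJ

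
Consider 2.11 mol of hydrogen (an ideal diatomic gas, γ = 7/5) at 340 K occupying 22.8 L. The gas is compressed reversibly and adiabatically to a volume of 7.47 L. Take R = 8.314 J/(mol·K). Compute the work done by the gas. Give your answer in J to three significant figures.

W ≈ -8390 J

Adiabatic: TV^(γ−1) = const with γ = 7/5.
T₂ = T₁ (V₁/V₂)^(γ−1) = 340 × (22.8/7.47)^0.4 = 340 × 1.563 = 531.3 K.
W_by = nCᵥ(T₁ − T₂) = (2.11)(20.79)(340 − 531.3) = -8389 J.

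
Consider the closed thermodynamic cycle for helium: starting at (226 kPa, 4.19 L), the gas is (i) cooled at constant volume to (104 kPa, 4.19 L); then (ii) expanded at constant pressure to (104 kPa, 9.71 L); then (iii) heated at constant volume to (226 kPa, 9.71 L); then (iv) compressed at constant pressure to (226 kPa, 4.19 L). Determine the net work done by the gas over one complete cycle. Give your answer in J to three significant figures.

W_net ≈ -673 J

Constant-volume legs do no work.
W(ii) = (104)(9.71 − 4.19) = 574.1 J; W(iv) = (226)(4.19 − 9.71) = -1248 J.
W_net = 574.1 − 1248 = -673.4 J (the counter-clockwise enclosed area).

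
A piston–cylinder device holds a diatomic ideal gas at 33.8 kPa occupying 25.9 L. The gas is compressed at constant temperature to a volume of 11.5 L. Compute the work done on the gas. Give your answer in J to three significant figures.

Isothermal: W = nRT ln(V₂/V₁) = P₁V₁ ln(V₂/V₁).
P₁V₁ = (33.8 kPa)(25.9 L) = 875.4 J.
W = 875.4 × ln(11.5/25.9) = 875.4 × -0.8119
W_by_gas = -710.7 J; work on gas = −W_by = 710.7 J.

W ≈ 711 J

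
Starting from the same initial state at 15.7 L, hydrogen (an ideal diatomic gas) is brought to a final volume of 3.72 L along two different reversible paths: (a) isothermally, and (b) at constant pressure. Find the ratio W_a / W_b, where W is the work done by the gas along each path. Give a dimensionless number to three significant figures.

Path (a) isothermal: W = P₁V₁ ln(V₂/V₁) → W_a/(P₁V₁) = -1.44.
Path (b) isobaric: W = P₁(V₂ − V₁) → W_b/(P₁V₁) = -0.7631.
W_a / W_b = -1.44 / -0.7631 = 1.887.

W_a / W_b ≈ 1.89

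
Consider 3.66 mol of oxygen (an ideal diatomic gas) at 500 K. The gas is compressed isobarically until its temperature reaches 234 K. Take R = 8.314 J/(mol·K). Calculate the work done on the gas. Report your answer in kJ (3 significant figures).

Isobaric: W = P ΔV = nR ΔT.
W = (3.66)(8.314)(234 − 500) = -8094 J.
Work on gas = −W_by = 8094 J.

W ≈ 8.09 kJ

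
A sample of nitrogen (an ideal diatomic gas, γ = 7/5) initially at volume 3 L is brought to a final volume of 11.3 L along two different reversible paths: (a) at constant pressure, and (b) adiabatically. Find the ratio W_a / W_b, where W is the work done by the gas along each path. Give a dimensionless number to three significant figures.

W_a / W_b ≈ 2.69

Path (a) isobaric: W = P₁(V₂ − V₁) → W_a/(P₁V₁) = 2.767.
Path (b) adiabatic: W = P₁V₁(1 − (V₁/V₂)^(γ−1))/(γ−1) → W_b/(P₁V₁) = 1.029.
W_a / W_b = 2.767 / 1.029 = 2.688.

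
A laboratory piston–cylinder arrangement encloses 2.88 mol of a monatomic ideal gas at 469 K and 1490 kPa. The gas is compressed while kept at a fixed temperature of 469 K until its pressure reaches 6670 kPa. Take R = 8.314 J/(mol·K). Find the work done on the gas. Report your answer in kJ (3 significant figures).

Isothermal process: W = nRT ln(V₂/V₁) = nRT ln(P₁/P₂).
W = (2.88)(8.314)(469) × ln(1490/6670)
  = 11230 × ln(0.2234) = 11230 × -1.499
W_by_gas = -16832 J; work on gas = −W_by = 16832 J.

W ≈ 16.8 kJ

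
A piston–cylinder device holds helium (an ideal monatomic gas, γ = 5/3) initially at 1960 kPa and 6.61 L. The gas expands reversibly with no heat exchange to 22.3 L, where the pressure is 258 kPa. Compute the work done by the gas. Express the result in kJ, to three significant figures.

W ≈ 10.8 kJ

Adiabatic: W = (P₁V₁ − P₂V₂)/(γ − 1) with γ = 5/3.
P₁V₁ = 12956 J, P₂V₂ = 5753 J.
W = (12956 − 5753) / 0.6667 = 10803 J.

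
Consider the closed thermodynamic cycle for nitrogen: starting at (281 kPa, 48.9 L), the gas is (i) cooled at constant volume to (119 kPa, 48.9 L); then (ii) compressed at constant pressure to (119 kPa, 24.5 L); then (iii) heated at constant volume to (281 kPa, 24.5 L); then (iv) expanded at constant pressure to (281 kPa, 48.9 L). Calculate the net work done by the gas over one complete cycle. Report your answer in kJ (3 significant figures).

Constant-volume legs do no work.
W(ii) = (119)(24.5 − 48.9) = -2904 J; W(iv) = (281)(48.9 − 24.5) = 6856 J.
W_net = -2904 + 6856 = 3953 J (the clockwise enclosed area).

W_net ≈ 3.95 kJ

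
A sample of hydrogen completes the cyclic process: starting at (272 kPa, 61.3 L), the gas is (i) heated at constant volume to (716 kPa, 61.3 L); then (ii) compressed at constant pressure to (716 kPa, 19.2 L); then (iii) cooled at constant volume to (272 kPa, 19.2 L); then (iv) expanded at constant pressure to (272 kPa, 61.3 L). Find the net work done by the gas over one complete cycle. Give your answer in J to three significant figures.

W_net ≈ -18700 J

Constant-volume legs do no work.
W(ii) = (716)(19.2 − 61.3) = -30144 J; W(iv) = (272)(61.3 − 19.2) = 11451 J.
W_net = -30144 + 11451 = -18692 J (the counter-clockwise enclosed area).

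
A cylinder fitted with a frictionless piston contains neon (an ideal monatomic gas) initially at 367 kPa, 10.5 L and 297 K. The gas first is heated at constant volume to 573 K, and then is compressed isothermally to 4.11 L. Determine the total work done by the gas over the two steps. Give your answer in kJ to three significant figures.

W_total ≈ -6.97 kJ

Step 1 (isochoric): W = 0 (constant volume).
After step 1: P = 708.1 kPa (V unchanged).
Step 2 (isothermal): W = P₁V₁ ln(V₂/V₁) = (7435) ln(4.11/10.5) = -6973 J.
W_total = 0 − 6973 = -6973 J.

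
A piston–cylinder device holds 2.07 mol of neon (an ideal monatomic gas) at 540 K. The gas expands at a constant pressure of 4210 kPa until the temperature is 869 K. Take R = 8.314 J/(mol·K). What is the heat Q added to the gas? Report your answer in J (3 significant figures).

Isobaric: W = nRΔT = (2.07)(8.314)(329) = 5662 J.
ΔU = nCᵥΔT with Cᵥ = 3R/2: ΔU = (2.07)(12.47)(329) = 8493 J.
Q = ΔU + W = 8493 + 5662 = 14155 J.

Q ≈ 14200 J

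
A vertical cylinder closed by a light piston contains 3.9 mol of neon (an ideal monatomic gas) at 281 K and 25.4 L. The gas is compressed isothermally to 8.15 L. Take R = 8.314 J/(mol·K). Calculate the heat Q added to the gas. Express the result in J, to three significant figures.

Q ≈ -10400 J

Isothermal ⇒ ΔU = 0, so Q = W = nRT ln(V₂/V₁).
Q = (3.9)(8.314)(281) ln(8.15/25.4) = 9111 × -1.137 = -10357 J.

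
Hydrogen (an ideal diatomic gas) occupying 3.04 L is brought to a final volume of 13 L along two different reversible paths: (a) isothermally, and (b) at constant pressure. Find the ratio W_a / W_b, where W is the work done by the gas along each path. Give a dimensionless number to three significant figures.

W_a / W_b ≈ 0.444

Path (a) isothermal: W = P₁V₁ ln(V₂/V₁) → W_a/(P₁V₁) = 1.453.
Path (b) isobaric: W = P₁(V₂ − V₁) → W_b/(P₁V₁) = 3.276.
W_a / W_b = 1.453 / 3.276 = 0.4435.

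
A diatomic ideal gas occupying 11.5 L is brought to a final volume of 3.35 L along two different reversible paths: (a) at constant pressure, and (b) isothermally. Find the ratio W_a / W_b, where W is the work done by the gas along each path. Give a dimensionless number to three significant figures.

Path (a) isobaric: W = P₁(V₂ − V₁) → W_a/(P₁V₁) = -0.7087.
Path (b) isothermal: W = P₁V₁ ln(V₂/V₁) → W_b/(P₁V₁) = -1.233.
W_a / W_b = -0.7087 / -1.233 = 0.5746.

W_a / W_b ≈ 0.575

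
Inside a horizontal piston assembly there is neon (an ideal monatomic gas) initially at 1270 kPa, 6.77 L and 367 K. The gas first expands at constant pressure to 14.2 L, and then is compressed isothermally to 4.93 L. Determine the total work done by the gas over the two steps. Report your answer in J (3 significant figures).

W_total ≈ -9640 J

Step 1 (isobaric): W = PΔV = (1270 kPa)(14.2 − 6.77 L) = 9436 J.
After step 1: P = 1270 kPa, V = 14.2 L, T = 769.8 K.
Step 2 (isothermal): W = P₁V₁ ln(V₂/V₁) = (18034) ln(4.93/14.2) = -19078 J.
W_total = 9436 − 19078 = -9642 J.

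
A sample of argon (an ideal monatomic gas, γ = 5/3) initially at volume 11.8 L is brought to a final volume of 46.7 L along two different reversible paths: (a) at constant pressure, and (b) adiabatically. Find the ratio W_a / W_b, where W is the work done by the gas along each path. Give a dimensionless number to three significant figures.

W_a / W_b ≈ 3.28

Path (a) isobaric: W = P₁(V₂ − V₁) → W_a/(P₁V₁) = 2.958.
Path (b) adiabatic: W = P₁V₁(1 − (V₁/V₂)^(γ−1))/(γ−1) → W_b/(P₁V₁) = 0.9005.
W_a / W_b = 2.958 / 0.9005 = 3.284.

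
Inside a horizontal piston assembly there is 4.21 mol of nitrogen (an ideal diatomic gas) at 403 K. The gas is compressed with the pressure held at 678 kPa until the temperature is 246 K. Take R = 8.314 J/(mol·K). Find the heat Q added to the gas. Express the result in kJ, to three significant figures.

Isobaric: W = nRΔT = (4.21)(8.314)(-157) = -5495 J.
ΔU = nCᵥΔT with Cᵥ = 5R/2: ΔU = (4.21)(20.79)(-157) = -13738 J.
Q = ΔU + W = -13738 − 5495 = -19234 J.

Q ≈ -19.2 kJ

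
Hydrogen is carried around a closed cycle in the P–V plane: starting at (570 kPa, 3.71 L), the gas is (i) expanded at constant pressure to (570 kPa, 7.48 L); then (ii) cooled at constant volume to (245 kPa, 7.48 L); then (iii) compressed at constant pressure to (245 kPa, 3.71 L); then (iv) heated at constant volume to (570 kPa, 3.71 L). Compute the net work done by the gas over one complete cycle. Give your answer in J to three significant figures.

W_net ≈ 1230 J

Constant-volume legs do no work.
W(i) = (570)(7.48 − 3.71) = 2149 J; W(iii) = (245)(3.71 − 7.48) = -923.7 J.
W_net = 2149 − 923.7 = 1225 J (the clockwise enclosed area).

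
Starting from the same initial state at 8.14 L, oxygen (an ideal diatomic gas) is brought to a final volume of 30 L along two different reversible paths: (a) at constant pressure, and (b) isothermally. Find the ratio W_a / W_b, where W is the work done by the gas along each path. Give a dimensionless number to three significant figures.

Path (a) isobaric: W = P₁(V₂ − V₁) → W_a/(P₁V₁) = 2.686.
Path (b) isothermal: W = P₁V₁ ln(V₂/V₁) → W_b/(P₁V₁) = 1.304.
W_a / W_b = 2.686 / 1.304 = 2.059.

W_a / W_b ≈ 2.06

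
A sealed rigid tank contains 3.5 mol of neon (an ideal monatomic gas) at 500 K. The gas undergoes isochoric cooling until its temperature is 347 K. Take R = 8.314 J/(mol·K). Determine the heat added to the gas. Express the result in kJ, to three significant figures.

Q ≈ -6.68 kJ

Constant volume ⇒ W = 0, so Q = ΔU = nCᵥΔT with Cᵥ = 3R/2 = 12.47 J/(mol·K).
ΔU = (3.5)(12.47)(347 − 500) = -6678 J.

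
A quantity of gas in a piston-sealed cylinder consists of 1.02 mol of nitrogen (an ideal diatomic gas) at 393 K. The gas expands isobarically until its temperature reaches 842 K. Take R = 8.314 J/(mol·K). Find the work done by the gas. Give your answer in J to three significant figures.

W ≈ 3810 J

Isobaric: W = P ΔV = nR ΔT.
W = (1.02)(8.314)(842 − 393) = 3808 J.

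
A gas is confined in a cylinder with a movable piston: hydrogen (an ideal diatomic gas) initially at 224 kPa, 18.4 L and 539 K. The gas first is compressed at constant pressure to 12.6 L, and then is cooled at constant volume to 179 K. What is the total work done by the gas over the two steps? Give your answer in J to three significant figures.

Step 1 (isobaric): W = PΔV = (224 kPa)(12.6 − 18.4 L) = -1299 J.
Step 2 (isochoric): W = 0 (constant volume).
W_total = -1299 + 0 = -1299 J.

W_total ≈ -1300 J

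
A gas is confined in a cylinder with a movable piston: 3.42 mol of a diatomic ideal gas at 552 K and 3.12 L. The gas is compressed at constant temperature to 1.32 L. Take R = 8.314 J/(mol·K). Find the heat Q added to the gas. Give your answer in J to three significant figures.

Isothermal ⇒ ΔU = 0, so Q = W = nRT ln(V₂/V₁).
Q = (3.42)(8.314)(552) ln(1.32/3.12) = 15696 × -0.8602 = -13501 J.

Q ≈ -13500 J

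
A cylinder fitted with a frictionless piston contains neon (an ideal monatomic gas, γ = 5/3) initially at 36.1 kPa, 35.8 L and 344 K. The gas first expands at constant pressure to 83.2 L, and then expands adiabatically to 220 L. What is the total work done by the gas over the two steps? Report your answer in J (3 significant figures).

W_total ≈ 3860 J

Step 1 (isobaric): W = PΔV = (36.1 kPa)(83.2 − 35.8 L) = 1711 J.
After step 1: P = 36.1 kPa, V = 83.2 L, T = 799.5 K.
Step 2 (adiabatic): W = (P₁V₁ − P₂V₂)/(γ−1) = (3004 − 1571)/0.667 = 2149 J.
W_total = 1711 + 2149 = 3860 J.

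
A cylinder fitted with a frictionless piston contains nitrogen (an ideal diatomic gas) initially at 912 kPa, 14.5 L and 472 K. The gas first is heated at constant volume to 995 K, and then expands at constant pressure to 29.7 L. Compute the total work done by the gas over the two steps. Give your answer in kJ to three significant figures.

Step 1 (isochoric): W = 0 (constant volume).
After step 1: P = 1923 kPa (V unchanged).
Step 2 (isobaric): W = PΔV = (1923 kPa)(29.7 − 14.5 L) = 29223 J.
W_total = 0 + 29223 = 29223 J.

W_total ≈ 29.2 kJ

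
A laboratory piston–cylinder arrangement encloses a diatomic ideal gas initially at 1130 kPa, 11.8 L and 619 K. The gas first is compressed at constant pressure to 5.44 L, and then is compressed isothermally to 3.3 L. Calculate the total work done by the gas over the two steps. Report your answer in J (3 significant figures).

Step 1 (isobaric): W = PΔV = (1130 kPa)(5.44 − 11.8 L) = -7187 J.
After step 1: P = 1130 kPa, V = 5.44 L, T = 285.4 K.
Step 2 (isothermal): W = P₁V₁ ln(V₂/V₁) = (6147) ln(3.3/5.44) = -3073 J.
W_total = -7187 − 3073 = -10260 J.

W_total ≈ -10300 J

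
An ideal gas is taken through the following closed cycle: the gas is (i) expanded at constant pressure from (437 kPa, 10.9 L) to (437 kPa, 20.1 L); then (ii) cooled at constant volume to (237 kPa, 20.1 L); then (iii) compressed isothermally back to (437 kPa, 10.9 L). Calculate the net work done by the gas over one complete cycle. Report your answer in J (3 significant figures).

Leg (i): W = PΔV = (437)(20.1 − 10.9) = 4020 J.
Leg (ii): W = 0.
Leg (iii): W = PᵢVᵢ ln(V_f/Vᵢ) = (4764) ln(10.9/20.1) = -2915 J.
W_net = 4020 − 2915 = 1105 J.

W_net ≈ 1110 J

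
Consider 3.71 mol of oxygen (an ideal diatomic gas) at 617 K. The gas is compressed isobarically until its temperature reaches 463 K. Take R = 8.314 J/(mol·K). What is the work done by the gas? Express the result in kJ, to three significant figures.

Isobaric: W = P ΔV = nR ΔT.
W = (3.71)(8.314)(463 − 617) = -4750 J.

W ≈ -4.75 kJ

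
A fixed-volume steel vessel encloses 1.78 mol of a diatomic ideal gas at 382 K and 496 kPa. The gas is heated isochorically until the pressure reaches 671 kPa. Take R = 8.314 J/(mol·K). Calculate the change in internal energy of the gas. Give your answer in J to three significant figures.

Constant volume ⇒ W = 0, so Q = ΔU = nCᵥΔT with Cᵥ = 5R/2 = 20.79 J/(mol·K).
At constant V, T₂/T₁ = P₂/P₁ ⇒ ΔT = T₁(P₂/P₁ − 1) = 382·(671/496 − 1) = 134.8 K.
ΔU = (1.78)(20.79)(134.8) = 4986 J.

ΔU ≈ 4990 J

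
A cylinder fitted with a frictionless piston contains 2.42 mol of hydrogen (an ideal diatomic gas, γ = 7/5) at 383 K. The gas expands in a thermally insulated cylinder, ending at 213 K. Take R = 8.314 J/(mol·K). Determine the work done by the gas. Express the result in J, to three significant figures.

W ≈ 8550 J

Adiabatic ⇒ Q = 0, so W_by = −ΔU = nCᵥ(T₁ − T₂).
Cᵥ = 5R/2 = 20.79 J/(mol·K).
W = (2.42)(20.79)(383 − 213) = 8551 J.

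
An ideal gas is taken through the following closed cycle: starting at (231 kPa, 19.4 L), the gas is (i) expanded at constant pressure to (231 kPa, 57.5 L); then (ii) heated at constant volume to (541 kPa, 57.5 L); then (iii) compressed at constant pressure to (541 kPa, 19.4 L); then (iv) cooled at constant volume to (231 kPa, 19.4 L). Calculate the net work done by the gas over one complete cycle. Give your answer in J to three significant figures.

Constant-volume legs do no work.
W(i) = (231)(57.5 − 19.4) = 8801 J; W(iii) = (541)(19.4 − 57.5) = -20612 J.
W_net = 8801 − 20612 = -11811 J (the counter-clockwise enclosed area).

W_net ≈ -11800 J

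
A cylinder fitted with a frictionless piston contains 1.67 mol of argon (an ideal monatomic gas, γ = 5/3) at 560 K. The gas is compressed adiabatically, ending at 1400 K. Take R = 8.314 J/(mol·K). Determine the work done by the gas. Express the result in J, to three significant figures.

Adiabatic ⇒ Q = 0, so W_by = −ΔU = nCᵥ(T₁ − T₂).
Cᵥ = 3R/2 = 12.47 J/(mol·K).
W = (1.67)(12.47)(560 − 1400) = -17494 J.

W ≈ -17500 J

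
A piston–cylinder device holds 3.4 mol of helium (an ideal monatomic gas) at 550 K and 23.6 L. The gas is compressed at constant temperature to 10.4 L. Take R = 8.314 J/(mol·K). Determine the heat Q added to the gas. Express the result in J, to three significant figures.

Q ≈ -12700 J

Isothermal ⇒ ΔU = 0, so Q = W = nRT ln(V₂/V₁).
Q = (3.4)(8.314)(550) ln(10.4/23.6) = 15547 × -0.8194 = -12740 J.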